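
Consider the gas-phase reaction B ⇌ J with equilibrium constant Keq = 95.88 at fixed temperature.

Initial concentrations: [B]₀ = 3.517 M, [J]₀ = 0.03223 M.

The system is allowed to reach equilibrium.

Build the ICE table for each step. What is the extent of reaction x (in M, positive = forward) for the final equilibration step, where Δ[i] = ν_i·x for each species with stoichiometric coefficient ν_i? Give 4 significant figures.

Q₀ = 0.009164 vs Keq = 95.88 ⇒ Q<K, forward
Step 1:
                  B         J
  I           3.517   0.03223
  C           -3.48      3.48
  E         0.03664     3.513
  solve Keq expr → x = 3.48; check Q = 95.88

x = 3.48 M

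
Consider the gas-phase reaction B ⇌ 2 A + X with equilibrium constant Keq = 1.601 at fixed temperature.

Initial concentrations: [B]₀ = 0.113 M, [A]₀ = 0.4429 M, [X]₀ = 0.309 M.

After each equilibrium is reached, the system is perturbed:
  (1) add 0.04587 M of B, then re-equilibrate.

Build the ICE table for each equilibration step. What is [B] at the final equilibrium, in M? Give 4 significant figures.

[B]_eq = 0.08412 M

Q₀ = 0.5364 vs Keq = 1.601 ⇒ Q<K, forward
Step 1:
                   B          A          X
  init         0.113     0.4429      0.309
  Δ         -0.04815    0.09629    0.04815
  eq         0.06485     0.5392     0.3571
  solve Keq expr → x = 0.04815; check Q = 1.601
Then add 0.04587 M of B.
Step 2:
                   B          A          X
  init        0.1107     0.5392     0.3571
  Δ         -0.02661    0.05321    0.02661
  eq         0.08412     0.5924     0.3838
  solve Keq expr → x = 0.02661; check Q = 1.601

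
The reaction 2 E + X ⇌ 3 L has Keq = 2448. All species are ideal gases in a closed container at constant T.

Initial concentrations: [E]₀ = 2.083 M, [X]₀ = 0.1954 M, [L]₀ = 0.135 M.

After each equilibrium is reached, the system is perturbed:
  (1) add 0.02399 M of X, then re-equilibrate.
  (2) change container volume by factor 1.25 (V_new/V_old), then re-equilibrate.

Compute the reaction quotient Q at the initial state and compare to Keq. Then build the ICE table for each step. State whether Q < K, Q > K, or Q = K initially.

Q₀ = 0.002902 vs Keq = 2448 ⇒ Q<K, forward
Step 1:
                    E           X           L
  init          2.083      0.1954       0.135
  Δ           -0.3907     -0.1953       0.586
  eq            1.692  5.3470e-05       0.721
  solve Keq expr → x = 0.1953; check Q = 2448
Then add 0.02399 M of X.
Step 2:
                    E           X           L
  init          1.692     0.02404       0.721
  Δ          -0.04794    -0.02397      0.0719
  eq            1.644  7.5321e-05      0.7929
  solve Keq expr → x = 0.02397; check Q = 2448
Then change container volume by factor 1.25 (V_new/V_old).
Step 3:
                    E           X           L
  init          1.315  6.0257e-05      0.6344
  Δ                 0           0           0
  eq            1.315  6.0257e-05      0.6344
  solve Keq expr → x = 0; check Q = 2448

Q₀ = 0.002902; Q < K (proceeds forward)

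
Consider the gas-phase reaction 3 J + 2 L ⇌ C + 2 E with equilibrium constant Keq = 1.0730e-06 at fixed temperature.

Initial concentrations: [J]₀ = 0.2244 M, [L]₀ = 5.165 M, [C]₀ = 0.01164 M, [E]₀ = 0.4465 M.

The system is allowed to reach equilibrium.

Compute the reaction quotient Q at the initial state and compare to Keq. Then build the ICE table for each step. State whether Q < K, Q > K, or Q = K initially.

Q₀ = 0.007698; Q > K (proceeds reverse)

Q₀ = 0.007698 vs Keq = 1.0730e-06 ⇒ Q>K, reverse
Step 1:
                  J         L         C         E
  Initial    0.2244     5.165   0.01164    0.4465
  Change    0.03491   0.02327  -0.01164  -0.02327
  Equil      0.2593     5.188 2.8117e-06    0.4232
  solve Keq expr → x = -0.01164; check Q = 1.0730e-06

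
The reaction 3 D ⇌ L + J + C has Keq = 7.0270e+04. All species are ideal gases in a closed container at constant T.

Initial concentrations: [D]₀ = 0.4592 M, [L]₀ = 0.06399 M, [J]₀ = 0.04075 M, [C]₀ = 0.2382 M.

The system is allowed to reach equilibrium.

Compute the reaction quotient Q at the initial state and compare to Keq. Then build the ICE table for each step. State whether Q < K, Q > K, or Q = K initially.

Q₀ = 0.006415; Q < K (proceeds forward)

Q₀ = 0.006415 vs Keq = 7.0270e+04 ⇒ Q<K, forward
Step 1:
                    D           L           J           C
  Initial      0.4592     0.06399     0.04075      0.2382
  Change      -0.4531       0.151       0.151       0.151
  Equil      0.006113       0.215      0.1918      0.3892
  solve Keq expr → x = 0.151; check Q = 7.0270e+04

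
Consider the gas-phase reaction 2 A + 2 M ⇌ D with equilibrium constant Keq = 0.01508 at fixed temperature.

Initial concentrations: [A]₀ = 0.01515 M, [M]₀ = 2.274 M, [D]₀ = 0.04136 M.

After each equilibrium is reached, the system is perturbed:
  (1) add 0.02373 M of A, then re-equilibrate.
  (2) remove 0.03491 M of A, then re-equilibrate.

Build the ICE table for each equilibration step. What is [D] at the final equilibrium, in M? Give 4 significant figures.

Q₀ = 34.85 vs Keq = 0.01508 ⇒ Q>K, reverse
Step 1:
                   A          M          D
  init       0.01515      2.274    0.04136
  Δ          0.08117    0.08117   -0.04058
  eq         0.09632      2.355 7.7600e-04
  solve Keq expr → x = -0.04058; check Q = 0.01508
Then add 0.02373 M of A.
Step 2:
                   A          M          D
  init          0.12      2.355 7.7600e-04
  Δ       -8.2428e-04 -8.2428e-04 4.1214e-04
  eq          0.1192      2.354   0.001188
  solve Keq expr → x = 4.1214e-04; check Q = 0.01508
Then remove 0.03491 M of A.
Step 3:
                   A          M          D
  init       0.08431      2.354   0.001188
  Δ         0.001154   0.001154 -5.7696e-04
  eq         0.08547      2.355 6.1118e-04
  solve Keq expr → x = -5.7696e-04; check Q = 0.01508

[D]_eq = 6.1118e-04 M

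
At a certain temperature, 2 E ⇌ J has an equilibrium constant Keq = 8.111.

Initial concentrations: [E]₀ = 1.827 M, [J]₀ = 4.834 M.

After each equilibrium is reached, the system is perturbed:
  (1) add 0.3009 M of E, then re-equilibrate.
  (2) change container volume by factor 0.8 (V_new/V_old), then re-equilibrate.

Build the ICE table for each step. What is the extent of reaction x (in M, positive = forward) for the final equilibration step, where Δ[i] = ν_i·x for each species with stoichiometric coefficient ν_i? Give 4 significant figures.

Q₀ = 1.448 vs Keq = 8.111 ⇒ Q<K, forward
Step 1:
                    E           J
  Initial       1.827       4.834
  Change       -1.015      0.5077
  Equil        0.8115       5.342
  solve Keq expr → x = 0.5077; check Q = 8.111
Then add 0.3009 M of E.
Step 2:
                    E           J
  Initial       1.112       5.342
  Change        -0.29       0.145
  Equil        0.8225       5.487
  solve Keq expr → x = 0.145; check Q = 8.111
Then change container volume by factor 0.8 (V_new/V_old).
Step 3:
                    E           J
  Initial       1.028       6.858
  Change       -0.105     0.05251
  Equil        0.9231       6.911
  solve Keq expr → x = 0.05251; check Q = 8.111

x = 0.05251 M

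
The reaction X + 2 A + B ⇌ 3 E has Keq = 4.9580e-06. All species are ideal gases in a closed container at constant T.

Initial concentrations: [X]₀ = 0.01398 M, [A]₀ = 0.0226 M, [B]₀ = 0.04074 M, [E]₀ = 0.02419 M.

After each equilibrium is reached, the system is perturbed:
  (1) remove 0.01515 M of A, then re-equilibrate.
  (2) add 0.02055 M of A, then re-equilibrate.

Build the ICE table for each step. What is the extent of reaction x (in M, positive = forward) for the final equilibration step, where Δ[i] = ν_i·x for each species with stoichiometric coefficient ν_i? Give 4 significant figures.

Q₀ = 48.66 vs Keq = 4.9580e-06 ⇒ Q>K, reverse
Step 1:
                    X           A           B           E
  init        0.01398      0.0226     0.04074     0.02419
  Δ          0.007997     0.01599    0.007997    -0.02399
  eq          0.02198     0.03859     0.04874  1.9925e-04
  solve Keq expr → x = -0.007997; check Q = 4.9580e-06
Then remove 0.01515 M of A.
Step 2:
                    X           A           B           E
  init        0.02198     0.02344     0.04874  1.9925e-04
  Δ        1.8708e-05  3.7417e-05  1.8708e-05 -5.6125e-05
  eq            0.022     0.02348     0.04876  1.4312e-04
  solve Keq expr → x = -1.8708e-05; check Q = 4.9580e-06
Then add 0.02055 M of A.
Step 3:
                    X           A           B           E
  init          0.022     0.04403     0.04876  1.4312e-04
  Δ       -2.4744e-05 -4.9489e-05 -2.4744e-05  7.4233e-05
  eq          0.02197     0.04398     0.04873  2.1735e-04
  solve Keq expr → x = 2.4744e-05; check Q = 4.9580e-06

x = 2.4744e-05 M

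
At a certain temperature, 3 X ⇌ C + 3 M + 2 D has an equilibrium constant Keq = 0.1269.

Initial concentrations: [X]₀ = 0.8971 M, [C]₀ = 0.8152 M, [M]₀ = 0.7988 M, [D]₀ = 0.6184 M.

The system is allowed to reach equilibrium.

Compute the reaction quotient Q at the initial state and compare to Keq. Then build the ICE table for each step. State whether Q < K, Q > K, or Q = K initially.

Q₀ = 0.2201 vs Keq = 0.1269 ⇒ Q>K, reverse
Step 1:
                    X           C           M           D
  init         0.8971      0.8152      0.7988      0.6184
  Δ           0.05632    -0.01877    -0.05632    -0.03755
  eq           0.9534      0.7964      0.7425      0.5809
  solve Keq expr → x = -0.01877; check Q = 0.1269

Q₀ = 0.2201; Q > K (proceeds reverse)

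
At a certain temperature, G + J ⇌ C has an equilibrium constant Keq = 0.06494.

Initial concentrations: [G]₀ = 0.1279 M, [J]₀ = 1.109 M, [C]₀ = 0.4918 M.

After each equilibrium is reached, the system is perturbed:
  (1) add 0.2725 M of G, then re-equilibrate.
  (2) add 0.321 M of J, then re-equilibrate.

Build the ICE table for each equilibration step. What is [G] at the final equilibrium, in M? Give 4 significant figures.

[G]_eq = 0.7976 M

Q₀ = 3.467 vs Keq = 0.06494 ⇒ Q>K, reverse
Step 1:
                  G         J         C
  Initial    0.1279     1.109    0.4918
  Change     0.4353    0.4353   -0.4353
  Equil      0.5632     1.544   0.05648
  solve Keq expr → x = -0.4353; check Q = 0.06494
Then add 0.2725 M of G.
Step 2:
                  G         J         C
  Initial    0.8357     1.544   0.05648
  Change    -0.0237   -0.0237    0.0237
  Equil       0.812     1.521   0.08019
  solve Keq expr → x = 0.0237; check Q = 0.06494
Then add 0.321 M of J.
Step 3:
                  G         J         C
  Initial     0.812     1.842   0.08019
  Change   -0.01445  -0.01445   0.01445
  Equil      0.7976     1.827   0.09464
  solve Keq expr → x = 0.01445; check Q = 0.06494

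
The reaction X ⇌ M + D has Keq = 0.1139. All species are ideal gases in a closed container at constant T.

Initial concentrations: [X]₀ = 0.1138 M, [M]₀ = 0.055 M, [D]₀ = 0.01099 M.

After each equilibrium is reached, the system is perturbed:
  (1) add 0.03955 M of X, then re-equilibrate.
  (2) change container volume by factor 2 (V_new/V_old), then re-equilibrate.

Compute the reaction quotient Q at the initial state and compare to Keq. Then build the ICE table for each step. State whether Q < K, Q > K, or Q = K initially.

Q₀ = 0.005312 vs Keq = 0.1139 ⇒ Q<K, forward
Step 1:
                    X           M           D
  Initial      0.1138       0.055     0.01099
  Change     -0.05305     0.05305     0.05305
  Equil       0.06075       0.108     0.06404
  solve Keq expr → x = 0.05305; check Q = 0.1139
Then add 0.03955 M of X.
Step 2:
                    X           M           D
  Initial      0.1003       0.108     0.06404
  Change     -0.01497     0.01497     0.01497
  Equil       0.08533       0.123     0.07901
  solve Keq expr → x = 0.01497; check Q = 0.1139
Then change container volume by factor 2 (V_new/V_old).
Step 3:
                    X           M           D
  Initial     0.04267     0.06151      0.0395
  Change     -0.01077     0.01077     0.01077
  Equil        0.0319     0.07228     0.05027
  solve Keq expr → x = 0.01077; check Q = 0.1139

Q₀ = 0.005312; Q < K (proceeds forward)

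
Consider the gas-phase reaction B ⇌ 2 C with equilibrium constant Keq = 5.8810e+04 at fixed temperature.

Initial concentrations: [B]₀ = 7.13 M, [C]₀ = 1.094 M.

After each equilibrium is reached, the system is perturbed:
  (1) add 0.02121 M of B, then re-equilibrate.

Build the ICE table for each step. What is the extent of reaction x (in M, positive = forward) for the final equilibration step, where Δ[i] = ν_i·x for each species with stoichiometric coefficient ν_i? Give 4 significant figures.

Q₀ = 0.1679 vs Keq = 5.8810e+04 ⇒ Q<K, forward
Step 1:
                   B          C
  I             7.13      1.094
  C           -7.126      14.25
  E         0.004004      15.35
  solve Keq expr → x = 7.126; check Q = 5.8810e+04
Then add 0.02121 M of B.
Step 2:
                   B          C
  I          0.02521      15.35
  C         -0.02119    0.04238
  E         0.004027      15.39
  solve Keq expr → x = 0.02119; check Q = 5.8810e+04

x = 0.02119 M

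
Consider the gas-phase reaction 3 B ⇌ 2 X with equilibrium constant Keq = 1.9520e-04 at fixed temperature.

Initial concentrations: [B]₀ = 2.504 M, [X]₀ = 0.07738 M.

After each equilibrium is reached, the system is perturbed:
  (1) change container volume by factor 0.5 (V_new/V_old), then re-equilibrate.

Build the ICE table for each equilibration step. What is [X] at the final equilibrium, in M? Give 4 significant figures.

Q₀ = 3.8138e-04 vs Keq = 1.9520e-04 ⇒ Q>K, reverse
Step 1:
                    B           X
  init          2.504     0.07738
  Δ           0.03146    -0.02097
  eq            2.535     0.05641
  solve Keq expr → x = -0.01049; check Q = 1.9520e-04
Then change container volume by factor 0.5 (V_new/V_old).
Step 2:
                    B           X
  init          5.071      0.1128
  Δ          -0.06547     0.04365
  eq            5.005      0.1565
  solve Keq expr → x = 0.02182; check Q = 1.9520e-04

[X]_eq = 0.1565 M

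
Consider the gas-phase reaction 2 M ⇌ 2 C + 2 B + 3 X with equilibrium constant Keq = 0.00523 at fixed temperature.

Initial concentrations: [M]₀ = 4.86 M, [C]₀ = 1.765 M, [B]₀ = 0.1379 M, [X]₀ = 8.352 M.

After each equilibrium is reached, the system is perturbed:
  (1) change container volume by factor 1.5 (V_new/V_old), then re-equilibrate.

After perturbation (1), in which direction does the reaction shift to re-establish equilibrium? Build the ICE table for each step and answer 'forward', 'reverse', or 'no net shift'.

Q₀ = 1.461 vs Keq = 0.00523 ⇒ Q>K, reverse
Step 1:
                  M         C         B         X
  init         4.86     1.765    0.1379     8.352
  Δ          0.1284   -0.1284   -0.1284   -0.1927
  eq          4.988     1.637  0.009458     8.159
  solve Keq expr → x = -0.06422; check Q = 0.00523
Then change container volume by factor 1.5 (V_new/V_old).
Step 2:
                  M         C         B         X
  init        3.326     1.091  0.006305      5.44
  Δ        -0.01077   0.01077   0.01077   0.01615
  eq          3.315     1.102   0.01707     5.456
  solve Keq expr → x = 0.005384; check Q = 0.00523

Direction: forward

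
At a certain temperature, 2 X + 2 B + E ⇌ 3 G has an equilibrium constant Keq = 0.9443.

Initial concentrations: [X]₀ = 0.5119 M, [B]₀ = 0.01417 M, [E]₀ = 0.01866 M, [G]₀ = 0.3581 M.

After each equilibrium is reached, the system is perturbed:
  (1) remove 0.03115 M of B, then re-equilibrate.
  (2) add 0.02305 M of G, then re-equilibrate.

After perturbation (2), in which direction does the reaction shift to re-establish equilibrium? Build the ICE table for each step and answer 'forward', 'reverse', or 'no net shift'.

Q₀ = 4.6773e+04 vs Keq = 0.9443 ⇒ Q>K, reverse
Step 1:
                    X           B           E           G
  init         0.5119     0.01417     0.01866      0.3581
  Δ            0.1644      0.1644     0.08218     -0.2465
  eq           0.6763      0.1785      0.1008      0.1116
  solve Keq expr → x = -0.08218; check Q = 0.9443
Then remove 0.03115 M of B.
Step 2:
                    X           B           E           G
  init         0.6763      0.1474      0.1008      0.1116
  Δ          0.006067    0.006067    0.003033     -0.0091
  eq           0.6823      0.1535      0.1039      0.1025
  solve Keq expr → x = -0.003033; check Q = 0.9443
Then add 0.02305 M of G.
Step 3:
                    X           B           E           G
  init         0.6823      0.1535      0.1039      0.1255
  Δ           0.01041     0.01041    0.005203    -0.01561
  eq           0.6927      0.1639      0.1091      0.1099
  solve Keq expr → x = -0.005203; check Q = 0.9443

Direction: reverse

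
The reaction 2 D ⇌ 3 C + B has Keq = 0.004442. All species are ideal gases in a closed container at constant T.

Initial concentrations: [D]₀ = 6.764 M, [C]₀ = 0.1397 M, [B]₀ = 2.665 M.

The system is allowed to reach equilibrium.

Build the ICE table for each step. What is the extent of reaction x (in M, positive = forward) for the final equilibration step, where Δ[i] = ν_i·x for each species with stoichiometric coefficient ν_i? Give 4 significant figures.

x = 0.09071 M

Q₀ = 1.5881e-04 vs Keq = 0.004442 ⇒ Q<K, forward
Step 1:
                  D         C         B
  init        6.764    0.1397     2.665
  Δ         -0.1814    0.2721   0.09071
  eq          6.583    0.4118     2.756
  solve Keq expr → x = 0.09071; check Q = 0.004442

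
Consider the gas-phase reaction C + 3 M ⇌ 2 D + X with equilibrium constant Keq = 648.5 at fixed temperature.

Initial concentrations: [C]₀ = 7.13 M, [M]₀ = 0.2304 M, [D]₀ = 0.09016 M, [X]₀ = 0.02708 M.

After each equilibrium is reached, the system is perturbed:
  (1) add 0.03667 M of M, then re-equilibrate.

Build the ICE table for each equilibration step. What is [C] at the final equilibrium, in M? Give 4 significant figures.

[C]_eq = 7.045 M

Q₀ = 0.002524 vs Keq = 648.5 ⇒ Q<K, forward
Step 1:
                    C           M           D           X
  init           7.13      0.2304     0.09016     0.02708
  Δ          -0.07323     -0.2197      0.1465     0.07323
  eq            7.057     0.01071      0.2366      0.1003
  solve Keq expr → x = 0.07323; check Q = 648.5
Then add 0.03667 M of M.
Step 2:
                    C           M           D           X
  init          7.057     0.04738      0.2366      0.1003
  Δ          -0.01184    -0.03553     0.02369     0.01184
  eq            7.045     0.01185      0.2603      0.1122
  solve Keq expr → x = 0.01184; check Q = 648.5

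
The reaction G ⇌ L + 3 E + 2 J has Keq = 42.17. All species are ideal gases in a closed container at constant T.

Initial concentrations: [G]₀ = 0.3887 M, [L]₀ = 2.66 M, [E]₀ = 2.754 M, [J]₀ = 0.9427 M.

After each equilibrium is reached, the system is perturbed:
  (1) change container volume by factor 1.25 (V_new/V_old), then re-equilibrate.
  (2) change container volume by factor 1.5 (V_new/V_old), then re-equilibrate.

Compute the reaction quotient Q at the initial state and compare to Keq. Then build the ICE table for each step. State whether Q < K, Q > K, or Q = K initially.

Q₀ = 127; Q > K (proceeds reverse)

Q₀ = 127 vs Keq = 42.17 ⇒ Q>K, reverse
Step 1:
                  G         L         E         J
  init       0.3887      2.66     2.754    0.9427
  Δ          0.1011   -0.1011   -0.3033   -0.2022
  eq         0.4898     2.559     2.451    0.7405
  solve Keq expr → x = -0.1011; check Q = 42.17
Then change container volume by factor 1.25 (V_new/V_old).
Step 2:
                  G         L         E         J
  init       0.3918     2.047     1.961    0.5924
  Δ        -0.08187   0.08187    0.2456    0.1637
  eq           0.31     2.129     2.206    0.7561
  solve Keq expr → x = 0.08187; check Q = 42.17
Then change container volume by factor 1.5 (V_new/V_old).
Step 3:
                  G         L         E         J
  init       0.2066     1.419     1.471    0.5041
  Δ         -0.1035    0.1035    0.3104    0.2069
  eq         0.1032     1.523     1.781     0.711
  solve Keq expr → x = 0.1035; check Q = 42.17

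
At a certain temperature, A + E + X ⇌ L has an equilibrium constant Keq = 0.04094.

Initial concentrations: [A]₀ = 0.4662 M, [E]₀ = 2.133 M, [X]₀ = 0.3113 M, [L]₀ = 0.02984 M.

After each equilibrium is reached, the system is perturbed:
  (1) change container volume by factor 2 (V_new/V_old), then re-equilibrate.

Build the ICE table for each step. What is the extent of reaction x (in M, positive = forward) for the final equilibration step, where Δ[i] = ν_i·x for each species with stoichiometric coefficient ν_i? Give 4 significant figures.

x = -0.005105 M

Q₀ = 0.0964 vs Keq = 0.04094 ⇒ Q>K, reverse
Step 1:
                    A           E           X           L
  I            0.4662       2.133      0.3113     0.02984
  C           0.01596     0.01596     0.01596    -0.01596
  E            0.4822       2.149      0.3273     0.01388
  solve Keq expr → x = -0.01596; check Q = 0.04094
Then change container volume by factor 2 (V_new/V_old).
Step 2:
                    A           E           X           L
  I            0.2411       1.074      0.1636    0.006941
  C          0.005105    0.005105    0.005105   -0.005105
  E            0.2462        1.08      0.1687    0.001836
  solve Keq expr → x = -0.005105; check Q = 0.04094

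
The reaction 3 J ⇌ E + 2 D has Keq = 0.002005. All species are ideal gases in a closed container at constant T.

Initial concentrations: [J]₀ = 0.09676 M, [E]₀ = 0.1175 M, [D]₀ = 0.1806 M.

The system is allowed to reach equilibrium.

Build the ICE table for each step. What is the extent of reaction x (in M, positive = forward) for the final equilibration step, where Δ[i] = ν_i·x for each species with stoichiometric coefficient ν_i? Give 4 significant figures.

x = -0.07196 M

Q₀ = 4.23 vs Keq = 0.002005 ⇒ Q>K, reverse
Step 1:
                    J           E           D
  Initial     0.09676      0.1175      0.1806
  Change       0.2159    -0.07196     -0.1439
  Equil        0.3126     0.04554     0.03668
  solve Keq expr → x = -0.07196; check Q = 0.002005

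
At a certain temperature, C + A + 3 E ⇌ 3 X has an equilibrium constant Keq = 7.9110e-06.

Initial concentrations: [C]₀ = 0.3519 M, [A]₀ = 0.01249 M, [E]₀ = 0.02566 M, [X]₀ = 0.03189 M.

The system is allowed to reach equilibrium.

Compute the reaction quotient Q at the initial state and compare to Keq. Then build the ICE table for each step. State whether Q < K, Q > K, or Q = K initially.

Q₀ = 436.7 vs Keq = 7.9110e-06 ⇒ Q>K, reverse
Step 1:
                   C          A          E          X
  I           0.3519    0.01249    0.02566    0.03189
  C          0.01055    0.01055    0.03166   -0.03166
  E           0.3625    0.02304    0.05732 2.3172e-04
  solve Keq expr → x = -0.01055; check Q = 7.9110e-06

Q₀ = 436.7; Q > K (proceeds reverse)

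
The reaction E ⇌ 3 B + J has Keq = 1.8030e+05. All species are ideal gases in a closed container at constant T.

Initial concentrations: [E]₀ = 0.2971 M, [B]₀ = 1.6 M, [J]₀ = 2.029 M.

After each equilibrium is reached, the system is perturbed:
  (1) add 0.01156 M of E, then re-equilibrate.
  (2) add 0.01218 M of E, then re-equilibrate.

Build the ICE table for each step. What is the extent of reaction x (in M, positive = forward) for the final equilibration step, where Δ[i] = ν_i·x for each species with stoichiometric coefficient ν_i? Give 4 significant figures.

x = 0.01217 M

Q₀ = 27.97 vs Keq = 1.8030e+05 ⇒ Q<K, forward
Step 1:
                   E          B          J
  init        0.2971        1.6      2.029
  Δ          -0.2969     0.8907     0.2969
  eq      1.9932e-04      2.491      2.326
  solve Keq expr → x = 0.2969; check Q = 1.8030e+05
Then add 0.01156 M of E.
Step 2:
                   E          B          J
  init       0.01176      2.491      2.326
  Δ         -0.01155    0.03465    0.01155
  eq      2.0879e-04      2.525      2.337
  solve Keq expr → x = 0.01155; check Q = 1.8030e+05
Then add 0.01218 M of E.
Step 3:
                   E          B          J
  init       0.01239      2.525      2.337
  Δ         -0.01217    0.03651    0.01217
  eq      2.1911e-04      2.562       2.35
  solve Keq expr → x = 0.01217; check Q = 1.8030e+05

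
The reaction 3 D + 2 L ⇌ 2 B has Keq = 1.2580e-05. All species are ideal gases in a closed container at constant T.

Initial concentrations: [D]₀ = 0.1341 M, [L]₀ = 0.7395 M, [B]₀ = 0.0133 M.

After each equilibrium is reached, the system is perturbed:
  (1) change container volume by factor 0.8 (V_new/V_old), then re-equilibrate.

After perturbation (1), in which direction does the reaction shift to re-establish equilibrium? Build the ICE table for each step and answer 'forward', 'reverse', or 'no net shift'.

Q₀ = 0.1341 vs Keq = 1.2580e-05 ⇒ Q>K, reverse
Step 1:
                    D           L           B
  init         0.1341      0.7395      0.0133
  Δ           0.01971     0.01314    -0.01314
  eq           0.1538      0.7526  1.6103e-04
  solve Keq expr → x = -0.006569; check Q = 1.2580e-05
Then change container volume by factor 0.8 (V_new/V_old).
Step 2:
                    D           L           B
  init         0.1923      0.9408  2.0128e-04
  Δ       -1.1960e-04 -7.9732e-05  7.9732e-05
  eq           0.1921      0.9407  2.8102e-04
  solve Keq expr → x = 3.9866e-05; check Q = 1.2580e-05

Direction: forward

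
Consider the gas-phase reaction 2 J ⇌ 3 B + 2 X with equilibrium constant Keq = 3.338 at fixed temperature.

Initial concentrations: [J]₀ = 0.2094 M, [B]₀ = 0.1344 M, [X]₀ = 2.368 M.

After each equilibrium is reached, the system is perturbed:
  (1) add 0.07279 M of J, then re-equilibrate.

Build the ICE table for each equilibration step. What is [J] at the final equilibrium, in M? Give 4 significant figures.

Q₀ = 0.3105 vs Keq = 3.338 ⇒ Q<K, forward
Step 1:
                   J          B          X
  I           0.2094     0.1344      2.368
  C         -0.06327    0.09491    0.06327
  E           0.1461     0.2293      2.431
  solve Keq expr → x = 0.03164; check Q = 3.338
Then add 0.07279 M of J.
Step 2:
                   J          B          X
  I           0.2189     0.2293      2.431
  C         -0.02826    0.04239    0.02826
  E           0.1907     0.2717       2.46
  solve Keq expr → x = 0.01413; check Q = 3.338

[J]_eq = 0.1907 M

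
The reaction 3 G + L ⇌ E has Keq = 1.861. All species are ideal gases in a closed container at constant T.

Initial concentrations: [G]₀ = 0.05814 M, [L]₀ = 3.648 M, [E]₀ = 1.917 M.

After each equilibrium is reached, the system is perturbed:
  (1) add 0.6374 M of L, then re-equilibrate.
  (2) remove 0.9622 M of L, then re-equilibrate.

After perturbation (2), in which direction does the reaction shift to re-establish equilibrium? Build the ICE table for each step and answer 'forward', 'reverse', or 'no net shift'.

Direction: reverse

Q₀ = 2674 vs Keq = 1.861 ⇒ Q>K, reverse
Step 1:
                  G         L         E
  I         0.05814     3.648     1.917
  C          0.5651    0.1884   -0.1884
  E          0.6233     3.836     1.729
  solve Keq expr → x = -0.1884; check Q = 1.861
Then add 0.6374 M of L.
Step 2:
                  G         L         E
  I          0.6233     4.474     1.729
  C        -0.02957 -0.009856  0.009856
  E          0.5937     4.464     1.738
  solve Keq expr → x = 0.009856; check Q = 1.861
Then remove 0.9622 M of L.
Step 3:
                  G         L         E
  I          0.5937     3.502     1.738
  C         0.04714   0.01571  -0.01571
  E          0.6408     3.517     1.723
  solve Keq expr → x = -0.01571; check Q = 1.861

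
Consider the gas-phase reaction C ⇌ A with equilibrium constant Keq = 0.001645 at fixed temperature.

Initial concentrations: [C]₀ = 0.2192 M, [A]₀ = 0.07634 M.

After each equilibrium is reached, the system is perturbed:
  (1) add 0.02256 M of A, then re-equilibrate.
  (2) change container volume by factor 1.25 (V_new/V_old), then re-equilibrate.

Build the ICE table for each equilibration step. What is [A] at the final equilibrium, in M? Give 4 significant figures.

[A]_eq = 4.1793e-04 M

Q₀ = 0.3483 vs Keq = 0.001645 ⇒ Q>K, reverse
Step 1:
                    C           A
  I            0.2192     0.07634
  C           0.07585    -0.07585
  E            0.2951  4.8536e-04
  solve Keq expr → x = -0.07585; check Q = 0.001645
Then add 0.02256 M of A.
Step 2:
                    C           A
  I            0.2951     0.02305
  C           0.02252    -0.02252
  E            0.3176  5.2242e-04
  solve Keq expr → x = -0.02252; check Q = 0.001645
Then change container volume by factor 1.25 (V_new/V_old).
Step 3:
                    C           A
  I            0.2541  4.1793e-04
  C                 0           0
  E            0.2541  4.1793e-04
  solve Keq expr → x = 0; check Q = 0.001645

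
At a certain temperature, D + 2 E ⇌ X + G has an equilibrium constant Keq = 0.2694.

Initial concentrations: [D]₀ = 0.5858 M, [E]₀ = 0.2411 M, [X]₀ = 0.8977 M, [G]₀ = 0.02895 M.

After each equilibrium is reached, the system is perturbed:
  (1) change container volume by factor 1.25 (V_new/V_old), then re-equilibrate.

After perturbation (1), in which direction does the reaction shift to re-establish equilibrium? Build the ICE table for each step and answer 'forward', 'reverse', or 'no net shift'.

Direction: reverse

Q₀ = 0.7632 vs Keq = 0.2694 ⇒ Q>K, reverse
Step 1:
                  D         E         X         G
  I          0.5858    0.2411    0.8977   0.02895
  C         0.01538   0.03077  -0.01538  -0.01538
  E          0.6012    0.2719    0.8823   0.01357
  solve Keq expr → x = -0.01538; check Q = 0.2694
Then change container volume by factor 1.25 (V_new/V_old).
Step 2:
                  D         E         X         G
  I          0.4809    0.2175    0.7059   0.01085
  C         0.00182  0.003641  -0.00182  -0.00182
  E          0.4828    0.2211     0.704  0.009033
  solve Keq expr → x = -0.00182; check Q = 0.2694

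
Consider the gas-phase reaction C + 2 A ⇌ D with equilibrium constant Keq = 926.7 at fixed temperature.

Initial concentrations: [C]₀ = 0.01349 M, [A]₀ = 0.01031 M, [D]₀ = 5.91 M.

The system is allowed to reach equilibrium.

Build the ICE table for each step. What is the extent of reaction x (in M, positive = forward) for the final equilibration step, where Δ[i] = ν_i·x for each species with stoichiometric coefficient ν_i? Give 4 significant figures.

Q₀ = 4.1215e+06 vs Keq = 926.7 ⇒ Q>K, reverse
Step 1:
                   C          A          D
  init       0.01349    0.01031       5.91
  Δ           0.1082     0.2165    -0.1082
  eq          0.1217     0.2268      5.802
  solve Keq expr → x = -0.1082; check Q = 926.7

x = -0.1082 M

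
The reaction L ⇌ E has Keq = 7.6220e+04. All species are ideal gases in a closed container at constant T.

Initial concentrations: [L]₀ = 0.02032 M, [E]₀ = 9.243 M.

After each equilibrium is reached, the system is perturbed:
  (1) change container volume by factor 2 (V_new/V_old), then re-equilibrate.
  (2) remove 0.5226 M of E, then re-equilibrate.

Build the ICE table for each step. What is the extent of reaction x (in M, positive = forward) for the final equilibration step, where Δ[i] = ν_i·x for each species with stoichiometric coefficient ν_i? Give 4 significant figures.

x = 6.8564e-06 M

Q₀ = 454.9 vs Keq = 7.6220e+04 ⇒ Q<K, forward
Step 1:
                    L           E
  init        0.02032       9.243
  Δ           -0.0202      0.0202
  eq       1.2153e-04       9.263
  solve Keq expr → x = 0.0202; check Q = 7.6220e+04
Then change container volume by factor 2 (V_new/V_old).
Step 2:
                    L           E
  init     6.0766e-05       4.632
  Δ                 0           0
  eq       6.0766e-05       4.632
  solve Keq expr → x = 0; check Q = 7.6220e+04
Then remove 0.5226 M of E.
Step 3:
                    L           E
  init     6.0766e-05       4.109
  Δ       -6.8564e-06  6.8564e-06
  eq       5.3910e-05       4.109
  solve Keq expr → x = 6.8564e-06; check Q = 7.6220e+04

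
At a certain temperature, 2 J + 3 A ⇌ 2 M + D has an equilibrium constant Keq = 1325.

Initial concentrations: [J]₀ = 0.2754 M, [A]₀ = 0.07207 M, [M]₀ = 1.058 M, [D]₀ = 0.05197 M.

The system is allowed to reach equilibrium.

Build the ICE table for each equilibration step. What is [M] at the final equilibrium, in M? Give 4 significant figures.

Q₀ = 2049 vs Keq = 1325 ⇒ Q>K, reverse
Step 1:
                  J         A         M         D
  init       0.2754   0.07207     1.058   0.05197
  Δ        0.005586  0.008378 -0.005586 -0.002793
  eq          0.281   0.08045     1.052   0.04918
  solve Keq expr → x = -0.002793; check Q = 1325

[M]_eq = 1.052 M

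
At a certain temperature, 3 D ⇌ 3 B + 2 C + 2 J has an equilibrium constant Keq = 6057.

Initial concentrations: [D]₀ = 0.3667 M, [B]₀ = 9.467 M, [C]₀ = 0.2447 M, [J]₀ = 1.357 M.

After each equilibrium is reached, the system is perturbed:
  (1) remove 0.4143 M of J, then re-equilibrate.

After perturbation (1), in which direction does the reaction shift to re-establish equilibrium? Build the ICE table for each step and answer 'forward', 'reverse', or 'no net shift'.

Direction: forward

Q₀ = 1897 vs Keq = 6057 ⇒ Q<K, forward
Step 1:
                   D          B          C          J
  init        0.3667      9.467     0.2447      1.357
  Δ          -0.0754     0.0754    0.05027    0.05027
  eq          0.2913      9.542      0.295      1.407
  solve Keq expr → x = 0.02513; check Q = 6057
Then remove 0.4143 M of J.
Step 2:
                   D          B          C          J
  init        0.2913      9.542      0.295      0.993
  Δ         -0.04088    0.04088    0.02726    0.02726
  eq          0.2504      9.583     0.3222       1.02
  solve Keq expr → x = 0.01363; check Q = 6057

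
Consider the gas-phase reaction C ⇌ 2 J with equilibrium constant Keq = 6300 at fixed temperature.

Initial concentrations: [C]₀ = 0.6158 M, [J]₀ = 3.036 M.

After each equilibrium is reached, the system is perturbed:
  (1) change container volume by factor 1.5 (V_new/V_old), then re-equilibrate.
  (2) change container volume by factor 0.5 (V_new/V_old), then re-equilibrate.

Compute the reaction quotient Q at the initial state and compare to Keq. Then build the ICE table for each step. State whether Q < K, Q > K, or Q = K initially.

Q₀ = 14.97 vs Keq = 6300 ⇒ Q<K, forward
Step 1:
                    C           J
  init         0.6158       3.036
  Δ           -0.6129       1.226
  eq         0.002883       4.262
  solve Keq expr → x = 0.6129; check Q = 6300
Then change container volume by factor 1.5 (V_new/V_old).
Step 2:
                    C           J
  init       0.001922       2.841
  Δ       -6.3952e-04    0.001279
  eq         0.001283       2.843
  solve Keq expr → x = 6.3952e-04; check Q = 6300
Then change container volume by factor 0.5 (V_new/V_old).
Step 3:
                    C           J
  init       0.002565       5.685
  Δ          0.002556   -0.005112
  eq         0.005121        5.68
  solve Keq expr → x = -0.002556; check Q = 6300

Q₀ = 14.97; Q < K (proceeds forward)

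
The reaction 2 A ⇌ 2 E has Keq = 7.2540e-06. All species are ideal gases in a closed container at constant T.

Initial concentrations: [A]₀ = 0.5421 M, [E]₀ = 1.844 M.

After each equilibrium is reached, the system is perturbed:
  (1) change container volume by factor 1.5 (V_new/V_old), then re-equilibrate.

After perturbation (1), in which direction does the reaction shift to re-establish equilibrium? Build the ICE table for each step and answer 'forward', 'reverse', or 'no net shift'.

Direction: no net shift

Q₀ = 11.57 vs Keq = 7.2540e-06 ⇒ Q>K, reverse
Step 1:
                    A           E
  init         0.5421       1.844
  Δ             1.838      -1.838
  eq             2.38    0.006409
  solve Keq expr → x = -0.9188; check Q = 7.2540e-06
Then change container volume by factor 1.5 (V_new/V_old).
Step 2:
                    A           E
  init          1.586    0.004273
  Δ                 0           0
  eq            1.586    0.004273
  solve Keq expr → x = 0; check Q = 7.2540e-06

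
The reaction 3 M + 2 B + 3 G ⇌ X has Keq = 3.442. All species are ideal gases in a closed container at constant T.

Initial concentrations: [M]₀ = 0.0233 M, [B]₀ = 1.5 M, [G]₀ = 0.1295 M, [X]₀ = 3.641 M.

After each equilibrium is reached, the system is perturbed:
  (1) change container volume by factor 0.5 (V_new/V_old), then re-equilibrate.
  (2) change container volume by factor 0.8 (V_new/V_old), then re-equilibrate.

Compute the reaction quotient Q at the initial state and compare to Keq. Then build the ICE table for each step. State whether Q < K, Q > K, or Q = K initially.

Q₀ = 5.8906e+07; Q > K (proceeds reverse)

Q₀ = 5.8906e+07 vs Keq = 3.442 ⇒ Q>K, reverse
Step 1:
                    M           B           G           X
  Initial      0.0233         1.5      0.1295       3.641
  Change       0.7201      0.4801      0.7201       -0.24
  Equil        0.7434        1.98      0.8496       3.401
  solve Keq expr → x = -0.24; check Q = 3.442
Then change container volume by factor 0.5 (V_new/V_old).
Step 2:
                    M           B           G           X
  Initial       1.487        3.96       1.699       6.802
  Change      -0.8358     -0.5572     -0.8358      0.2786
  Equil         0.651       3.403      0.8634       7.081
  solve Keq expr → x = 0.2786; check Q = 3.442
Then change container volume by factor 0.8 (V_new/V_old).
Step 3:
                    M           B           G           X
  Initial      0.8138       4.254       1.079       8.851
  Change      -0.2034     -0.1356     -0.2034     0.06781
  Equil        0.6104       4.118      0.8759       8.918
  solve Keq expr → x = 0.06781; check Q = 3.442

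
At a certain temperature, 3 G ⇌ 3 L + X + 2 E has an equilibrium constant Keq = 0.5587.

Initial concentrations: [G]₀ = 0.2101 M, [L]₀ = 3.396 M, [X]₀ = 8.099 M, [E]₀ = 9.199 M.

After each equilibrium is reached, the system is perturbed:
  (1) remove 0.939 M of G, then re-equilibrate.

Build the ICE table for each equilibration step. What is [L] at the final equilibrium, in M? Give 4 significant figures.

[L]_eq = 0.2772 M

Q₀ = 2.8943e+06 vs Keq = 0.5587 ⇒ Q>K, reverse
Step 1:
                    G           L           X           E
  init         0.2101       3.396       8.099       9.199
  Δ             3.024      -3.024      -1.008      -2.016
  eq            3.234      0.3724       7.091       7.183
  solve Keq expr → x = -1.008; check Q = 0.5587
Then remove 0.939 M of G.
Step 2:
                    G           L           X           E
  init          2.295      0.3724       7.091       7.183
  Δ           0.09513    -0.09513    -0.03171    -0.06342
  eq             2.39      0.2772       7.059        7.12
  solve Keq expr → x = -0.03171; check Q = 0.5587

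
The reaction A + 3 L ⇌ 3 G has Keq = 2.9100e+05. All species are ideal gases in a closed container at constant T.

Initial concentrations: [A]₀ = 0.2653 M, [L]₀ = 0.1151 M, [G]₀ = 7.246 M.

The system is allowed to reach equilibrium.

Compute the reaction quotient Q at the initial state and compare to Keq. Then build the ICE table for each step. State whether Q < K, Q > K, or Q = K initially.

Q₀ = 9.4044e+05 vs Keq = 2.9100e+05 ⇒ Q>K, reverse
Step 1:
                    A           L           G
  init         0.2653      0.1151       7.246
  Δ           0.01682     0.05046    -0.05046
  eq           0.2821      0.1656       7.196
  solve Keq expr → x = -0.01682; check Q = 2.9100e+05

Q₀ = 9.4044e+05; Q > K (proceeds reverse)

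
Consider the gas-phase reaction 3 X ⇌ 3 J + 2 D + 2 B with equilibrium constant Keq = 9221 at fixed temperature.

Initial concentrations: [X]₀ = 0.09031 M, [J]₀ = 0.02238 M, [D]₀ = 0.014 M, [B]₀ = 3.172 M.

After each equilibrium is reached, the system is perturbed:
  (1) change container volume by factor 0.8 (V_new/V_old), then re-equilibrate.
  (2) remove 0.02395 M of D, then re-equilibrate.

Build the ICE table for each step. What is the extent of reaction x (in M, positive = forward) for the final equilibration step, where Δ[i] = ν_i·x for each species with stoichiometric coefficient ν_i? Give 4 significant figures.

x = 1.9934e-04 M

Q₀ = 3.0012e-05 vs Keq = 9221 ⇒ Q<K, forward
Step 1:
                    X           J           D           B
  Initial     0.09031     0.02238       0.014       3.172
  Change      -0.0883      0.0883     0.05887     0.05887
  Equil      0.002012      0.1107     0.07287       3.231
  solve Keq expr → x = 0.02943; check Q = 9221
Then change container volume by factor 0.8 (V_new/V_old).
Step 2:
                    X           J           D           B
  Initial    0.002515      0.1383     0.09108       4.039
  Change   8.3707e-04 -8.3707e-04 -5.5804e-04 -5.5804e-04
  Equil      0.003352      0.1375     0.09052       4.038
  solve Keq expr → x = -2.7902e-04; check Q = 9221
Then remove 0.02395 M of D.
Step 3:
                    X           J           D           B
  Initial    0.003352      0.1375     0.06657       4.038
  Change  -5.9802e-04  5.9802e-04  3.9868e-04  3.9868e-04
  Equil      0.002754      0.1381     0.06697       4.038
  solve Keq expr → x = 1.9934e-04; check Q = 9221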